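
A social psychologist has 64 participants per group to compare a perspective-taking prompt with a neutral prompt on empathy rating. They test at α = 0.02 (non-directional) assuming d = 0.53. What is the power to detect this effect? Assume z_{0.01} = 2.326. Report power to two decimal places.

power ≈ 0.75

For two equal groups, power = Φ(d·√(n/2) − z_{α/2}).
d·√(n/2) = 0.53 × √(64/2) = 0.53 × 5.657 = 2.998.
z_β = 2.998 − 2.326 = 0.672.
Power = Φ(0.672) = 0.749.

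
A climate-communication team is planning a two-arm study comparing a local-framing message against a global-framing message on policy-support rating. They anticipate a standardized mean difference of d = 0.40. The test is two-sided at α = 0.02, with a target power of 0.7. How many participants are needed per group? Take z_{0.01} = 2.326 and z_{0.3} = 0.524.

n = 102 per group

For two independent groups with equal n: n = 2·((z_{α/2} + z_β) / d)².
z_{α/2} + z_β = 2.326 + 0.524 = 2.850.
n = 2 × (2.850 / 0.40)² = 2 × 7.125² = 2 × 50.77 = 101.5.
Round up to the next whole participant.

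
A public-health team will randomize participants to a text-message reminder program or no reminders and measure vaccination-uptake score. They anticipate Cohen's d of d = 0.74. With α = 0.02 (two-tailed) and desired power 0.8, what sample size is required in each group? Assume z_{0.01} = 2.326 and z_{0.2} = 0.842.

For two independent groups with equal n: n = 2·((z_{α/2} + z_β) / d)².
z_{α/2} + z_β = 2.326 + 0.842 = 3.168.
n = 2 × (3.168 / 0.74)² = 2 × 4.281² = 2 × 18.33 = 36.7.
Round up to the next whole participant.

n = 37 per group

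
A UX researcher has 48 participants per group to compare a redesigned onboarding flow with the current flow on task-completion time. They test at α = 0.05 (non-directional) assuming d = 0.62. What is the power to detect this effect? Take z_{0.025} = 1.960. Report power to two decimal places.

power ≈ 0.86

For two equal groups, power = Φ(d·√(n/2) − z_{α/2}).
d·√(n/2) = 0.62 × √(48/2) = 0.62 × 4.899 = 3.037.
z_β = 3.037 − 1.960 = 1.077.
Power = Φ(1.077) = 0.859.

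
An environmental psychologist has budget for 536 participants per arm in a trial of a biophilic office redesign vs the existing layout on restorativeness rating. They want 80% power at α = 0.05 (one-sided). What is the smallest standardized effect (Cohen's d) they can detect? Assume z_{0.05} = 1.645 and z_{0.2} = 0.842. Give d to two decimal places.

d_min ≈ 0.15

For two independent groups of n = 536 each: d_min = (z_{α} + z_β)·√(2/n).
z-sum = 1.645 + 0.842 = 2.487.
d_min = 2.487 × √(2/536) = 2.487 × 0.0611 = 0.152.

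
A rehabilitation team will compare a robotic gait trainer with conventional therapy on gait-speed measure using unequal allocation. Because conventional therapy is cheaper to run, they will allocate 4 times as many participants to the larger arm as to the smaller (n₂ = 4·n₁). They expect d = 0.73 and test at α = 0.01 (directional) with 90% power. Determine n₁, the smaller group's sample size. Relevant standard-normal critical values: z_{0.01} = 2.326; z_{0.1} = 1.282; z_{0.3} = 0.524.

With allocation ratio k = n₂/n₁ = 4, Var(x̄₁−x̄₂) = σ²(1/n₁ + 1/(k·n₁)) = σ²·(k+1)/(k·n₁).
So n₁ = (1 + 1/k)·((z_{α} + z_β)/d)² = 1.250 × (3.608/0.73)².
n₁ = 1.250 × 24.43 = 30.5.
Round up: n₁ = 31, giving n₂ = 4 × 31 = 124.

n₁ = 31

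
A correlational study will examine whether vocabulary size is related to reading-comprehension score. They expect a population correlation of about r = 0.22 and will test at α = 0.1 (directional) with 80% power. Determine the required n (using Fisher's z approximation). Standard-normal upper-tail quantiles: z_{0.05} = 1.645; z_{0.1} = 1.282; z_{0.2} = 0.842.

Fisher's z: C = ½·ln((1+r)/(1−r)) = ½·ln(1.5641) = 0.2237.
n = ((z_{α} + z_β)/C)² + 3.
(1.282 + 0.842) / 0.2237 = 2.124 / 0.2237 = 9.495.
n = 9.495² + 3 = 90.15 + 3 = 93.2.
Round up.

n = 94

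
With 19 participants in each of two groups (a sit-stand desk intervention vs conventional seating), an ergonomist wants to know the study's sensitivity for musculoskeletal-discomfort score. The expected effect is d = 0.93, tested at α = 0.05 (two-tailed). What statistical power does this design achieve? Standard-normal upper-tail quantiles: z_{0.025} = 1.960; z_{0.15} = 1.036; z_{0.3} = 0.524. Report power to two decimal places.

power ≈ 0.82

For two equal groups, power = Φ(d·√(n/2) − z_{α/2}).
d·√(n/2) = 0.93 × √(19/2) = 0.93 × 3.082 = 2.866.
z_β = 2.866 − 1.960 = 0.906.
Power = Φ(0.906) = 0.818.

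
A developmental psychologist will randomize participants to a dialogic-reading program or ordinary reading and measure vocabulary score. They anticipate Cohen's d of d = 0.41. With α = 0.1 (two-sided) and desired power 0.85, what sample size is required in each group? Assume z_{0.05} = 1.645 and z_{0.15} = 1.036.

n = 86 per group

For two independent groups with equal n: n = 2·((z_{α/2} + z_β) / d)².
z_{α/2} + z_β = 1.645 + 1.036 = 2.681.
n = 2 × (2.681 / 0.41)² = 2 × 6.539² = 2 × 42.76 = 85.5.
Round up to the next whole participant.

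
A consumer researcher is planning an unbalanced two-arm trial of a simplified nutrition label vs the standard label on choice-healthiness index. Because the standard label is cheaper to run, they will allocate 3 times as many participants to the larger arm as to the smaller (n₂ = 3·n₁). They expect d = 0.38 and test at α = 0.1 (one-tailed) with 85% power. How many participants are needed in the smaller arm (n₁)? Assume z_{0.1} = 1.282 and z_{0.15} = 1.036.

With allocation ratio k = n₂/n₁ = 3, Var(x̄₁−x̄₂) = σ²(1/n₁ + 1/(k·n₁)) = σ²·(k+1)/(k·n₁).
So n₁ = (1 + 1/k)·((z_{α} + z_β)/d)² = 1.333 × (2.318/0.38)².
n₁ = 1.333 × 37.21 = 49.6.
Round up: n₁ = 50, giving n₂ = 3 × 50 = 150.

n₁ = 50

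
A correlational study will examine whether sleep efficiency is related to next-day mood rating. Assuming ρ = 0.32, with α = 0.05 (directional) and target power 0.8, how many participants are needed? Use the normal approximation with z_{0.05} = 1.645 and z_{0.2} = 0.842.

Fisher's z: C = ½·ln((1+r)/(1−r)) = ½·ln(1.9412) = 0.3316.
n = ((z_{α} + z_β)/C)² + 3.
(1.645 + 0.842) / 0.3316 = 2.487 / 0.3316 = 7.500.
n = 7.500² + 3 = 56.25 + 3 = 59.2.
Round up.

n = 60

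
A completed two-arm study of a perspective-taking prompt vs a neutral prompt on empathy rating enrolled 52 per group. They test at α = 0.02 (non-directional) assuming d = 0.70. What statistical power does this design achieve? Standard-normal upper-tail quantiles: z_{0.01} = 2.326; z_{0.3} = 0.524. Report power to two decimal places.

For two equal groups, power = Φ(d·√(n/2) − z_{α/2}).
d·√(n/2) = 0.70 × √(52/2) = 0.70 × 5.099 = 3.569.
z_β = 3.569 − 2.326 = 1.243.
Power = Φ(1.243) = 0.893.

power ≈ 0.89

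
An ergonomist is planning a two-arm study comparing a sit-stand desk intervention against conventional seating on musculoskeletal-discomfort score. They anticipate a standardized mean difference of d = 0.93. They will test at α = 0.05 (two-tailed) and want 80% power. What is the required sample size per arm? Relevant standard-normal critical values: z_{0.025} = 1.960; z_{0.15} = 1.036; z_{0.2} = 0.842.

n = 19 per group

For two independent groups with equal n: n = 2·((z_{α/2} + z_β) / d)².
z_{α/2} + z_β = 1.960 + 0.842 = 2.802.
n = 2 × (2.802 / 0.93)² = 2 × 3.013² = 2 × 9.08 = 18.2.
Round up to the next whole participant.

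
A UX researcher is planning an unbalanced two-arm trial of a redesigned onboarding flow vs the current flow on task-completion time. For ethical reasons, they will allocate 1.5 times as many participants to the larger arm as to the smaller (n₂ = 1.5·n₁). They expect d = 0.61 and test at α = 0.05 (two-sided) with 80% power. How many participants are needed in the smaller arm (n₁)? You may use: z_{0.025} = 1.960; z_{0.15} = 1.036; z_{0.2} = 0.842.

n₁ = 36

With allocation ratio k = n₂/n₁ = 1.5, Var(x̄₁−x̄₂) = σ²(1/n₁ + 1/(k·n₁)) = σ²·(k+1)/(k·n₁).
So n₁ = (1 + 1/k)·((z_{α/2} + z_β)/d)² = 1.667 × (2.802/0.61)².
n₁ = 1.667 × 21.10 = 35.2.
Round up: n₁ = 36, giving n₂ = 1.5 × 36 = 54.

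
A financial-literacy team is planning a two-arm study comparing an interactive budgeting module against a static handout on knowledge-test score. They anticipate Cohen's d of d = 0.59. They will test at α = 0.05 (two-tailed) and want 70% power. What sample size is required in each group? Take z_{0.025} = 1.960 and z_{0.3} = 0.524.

For two independent groups with equal n: n = 2·((z_{α/2} + z_β) / d)².
z_{α/2} + z_β = 1.960 + 0.524 = 2.484.
n = 2 × (2.484 / 0.59)² = 2 × 4.210² = 2 × 17.73 = 35.5.
Round up to the next whole participant.

n = 36 per group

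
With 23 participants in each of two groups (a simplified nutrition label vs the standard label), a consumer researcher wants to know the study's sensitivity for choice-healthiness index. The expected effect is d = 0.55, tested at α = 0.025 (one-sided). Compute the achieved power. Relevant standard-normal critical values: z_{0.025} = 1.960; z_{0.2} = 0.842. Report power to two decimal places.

power ≈ 0.46

For two equal groups, power = Φ(d·√(n/2) − z_{α}).
d·√(n/2) = 0.55 × √(23/2) = 0.55 × 3.391 = 1.865.
z_β = 1.865 − 1.960 = -0.095.
Power = Φ(-0.095) = 0.462.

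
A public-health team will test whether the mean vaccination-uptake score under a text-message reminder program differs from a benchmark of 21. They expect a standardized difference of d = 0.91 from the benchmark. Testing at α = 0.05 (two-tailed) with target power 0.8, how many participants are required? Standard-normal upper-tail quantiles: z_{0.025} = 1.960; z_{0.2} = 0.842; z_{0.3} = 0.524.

n = 10

For a one-sample test: n = ((z_{α/2} + z_β) / d)².
z_{α/2} + z_β = 1.960 + 0.842 = 2.802.
n = (2.802 / 0.91)² = 3.079² = 9.48.
Round up.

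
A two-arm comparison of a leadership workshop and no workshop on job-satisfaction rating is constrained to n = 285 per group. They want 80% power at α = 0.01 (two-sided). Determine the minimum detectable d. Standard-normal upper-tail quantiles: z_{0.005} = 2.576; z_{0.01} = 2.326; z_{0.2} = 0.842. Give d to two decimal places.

For two independent groups of n = 285 each: d_min = (z_{α/2} + z_β)·√(2/n).
z-sum = 2.576 + 0.842 = 3.418.
d_min = 3.418 × √(2/285) = 3.418 × 0.0838 = 0.286.

d_min ≈ 0.29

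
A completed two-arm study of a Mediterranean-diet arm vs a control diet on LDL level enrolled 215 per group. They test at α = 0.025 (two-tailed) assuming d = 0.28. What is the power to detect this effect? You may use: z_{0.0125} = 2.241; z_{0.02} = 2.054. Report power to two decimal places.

power ≈ 0.75

For two equal groups, power = Φ(d·√(n/2) − z_{α/2}).
d·√(n/2) = 0.28 × √(215/2) = 0.28 × 10.368 = 2.903.
z_β = 2.903 − 2.241 = 0.662.
Power = Φ(0.662) = 0.746.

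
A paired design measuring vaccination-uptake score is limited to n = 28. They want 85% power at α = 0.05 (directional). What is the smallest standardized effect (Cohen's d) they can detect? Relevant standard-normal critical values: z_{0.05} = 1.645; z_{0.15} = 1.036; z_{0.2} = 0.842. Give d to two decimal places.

For a single sample (or paired design) of n = 28: d_min = (z_{α} + z_β)/√n.
z-sum = 1.645 + 1.036 = 2.681.
d_min = 2.681 / √28 = 2.681 / 5.292 = 0.507.

d_min ≈ 0.51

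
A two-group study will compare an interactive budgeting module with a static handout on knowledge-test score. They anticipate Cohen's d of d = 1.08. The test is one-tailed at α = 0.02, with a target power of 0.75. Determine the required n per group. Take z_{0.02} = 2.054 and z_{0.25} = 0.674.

For two independent groups with equal n: n = 2·((z_{α} + z_β) / d)².
z_{α} + z_β = 2.054 + 0.674 = 2.728.
n = 2 × (2.728 / 1.08)² = 2 × 2.526² = 2 × 6.38 = 12.8.
Round up to the next whole participant.

n = 13 per group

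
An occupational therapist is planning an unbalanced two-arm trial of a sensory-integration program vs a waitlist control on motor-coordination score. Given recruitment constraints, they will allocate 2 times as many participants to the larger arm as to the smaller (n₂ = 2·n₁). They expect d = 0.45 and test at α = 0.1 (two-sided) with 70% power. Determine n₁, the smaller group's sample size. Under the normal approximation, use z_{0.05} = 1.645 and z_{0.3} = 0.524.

n₁ = 35

With allocation ratio k = n₂/n₁ = 2, Var(x̄₁−x̄₂) = σ²(1/n₁ + 1/(k·n₁)) = σ²·(k+1)/(k·n₁).
So n₁ = (1 + 1/k)·((z_{α/2} + z_β)/d)² = 1.500 × (2.169/0.45)².
n₁ = 1.500 × 23.23 = 34.8.
Round up: n₁ = 35, giving n₂ = 2 × 35 = 70.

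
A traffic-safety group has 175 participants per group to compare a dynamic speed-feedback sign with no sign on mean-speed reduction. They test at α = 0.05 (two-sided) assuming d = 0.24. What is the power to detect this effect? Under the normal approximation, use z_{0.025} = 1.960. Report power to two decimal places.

For two equal groups, power = Φ(d·√(n/2) − z_{α/2}).
d·√(n/2) = 0.24 × √(175/2) = 0.24 × 9.354 = 2.245.
z_β = 2.245 − 1.960 = 0.285.
Power = Φ(0.285) = 0.612.

power ≈ 0.61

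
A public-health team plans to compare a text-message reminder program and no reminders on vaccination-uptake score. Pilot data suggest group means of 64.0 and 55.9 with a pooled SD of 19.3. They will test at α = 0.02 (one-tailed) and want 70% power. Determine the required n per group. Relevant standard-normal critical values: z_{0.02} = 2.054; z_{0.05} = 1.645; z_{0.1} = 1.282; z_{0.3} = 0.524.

n = 76 per group

Cohen's d = |M₁ − M₂| / SD_pooled = |64.0 − 55.9| / 19.3 = 8.1 / 19.3 = 0.420.
For two independent groups with equal n: n = 2·((z_{α} + z_β) / d)².
z_{α} + z_β = 2.054 + 0.524 = 2.578.
n = 2 × (2.578 / 0.420)² = 2 × 6.138² = 2 × 37.68 = 75.4.
Round up to the next whole participant.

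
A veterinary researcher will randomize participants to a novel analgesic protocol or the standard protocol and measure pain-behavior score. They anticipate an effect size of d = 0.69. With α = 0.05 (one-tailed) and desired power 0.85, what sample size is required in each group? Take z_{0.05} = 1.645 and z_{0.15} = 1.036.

n = 31 per group

For two independent groups with equal n: n = 2·((z_{α} + z_β) / d)².
z_{α} + z_β = 1.645 + 1.036 = 2.681.
n = 2 × (2.681 / 0.69)² = 2 × 3.886² = 2 × 15.10 = 30.2.
Round up to the next whole participant.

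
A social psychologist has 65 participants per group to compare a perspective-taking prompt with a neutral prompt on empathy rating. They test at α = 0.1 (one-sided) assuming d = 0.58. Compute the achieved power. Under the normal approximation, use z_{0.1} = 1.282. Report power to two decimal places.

power ≈ 0.98

For two equal groups, power = Φ(d·√(n/2) − z_{α}).
d·√(n/2) = 0.58 × √(65/2) = 0.58 × 5.701 = 3.307.
z_β = 3.307 − 1.282 = 2.025.
Power = Φ(2.025) = 0.979.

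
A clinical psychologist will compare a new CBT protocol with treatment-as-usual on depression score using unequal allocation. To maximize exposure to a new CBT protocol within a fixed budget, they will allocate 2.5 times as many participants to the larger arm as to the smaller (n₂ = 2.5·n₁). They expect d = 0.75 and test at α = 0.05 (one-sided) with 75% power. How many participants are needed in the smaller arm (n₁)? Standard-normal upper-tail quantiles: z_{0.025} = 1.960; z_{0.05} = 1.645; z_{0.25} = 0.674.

With allocation ratio k = n₂/n₁ = 2.5, Var(x̄₁−x̄₂) = σ²(1/n₁ + 1/(k·n₁)) = σ²·(k+1)/(k·n₁).
So n₁ = (1 + 1/k)·((z_{α} + z_β)/d)² = 1.400 × (2.319/0.75)².
n₁ = 1.400 × 9.56 = 13.4.
Round up: n₁ = 14, giving n₂ = 2.5 × 14 = 35.

n₁ = 14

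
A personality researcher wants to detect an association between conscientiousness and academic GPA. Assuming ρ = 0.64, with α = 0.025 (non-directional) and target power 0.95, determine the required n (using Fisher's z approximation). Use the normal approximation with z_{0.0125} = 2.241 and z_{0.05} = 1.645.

n = 30

Fisher's z: C = ½·ln((1+r)/(1−r)) = ½·ln(4.5556) = 0.7582.
n = ((z_{α/2} + z_β)/C)² + 3.
(2.241 + 1.645) / 0.7582 = 3.886 / 0.7582 = 5.125.
n = 5.125² + 3 = 26.27 + 3 = 29.3.
Round up.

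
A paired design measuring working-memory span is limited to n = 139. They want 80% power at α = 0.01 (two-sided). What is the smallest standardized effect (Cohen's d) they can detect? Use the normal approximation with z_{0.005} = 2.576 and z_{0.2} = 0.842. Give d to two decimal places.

For a single sample (or paired design) of n = 139: d_min = (z_{α/2} + z_β)/√n.
z-sum = 2.576 + 0.842 = 3.418.
d_min = 3.418 / √139 = 3.418 / 11.790 = 0.290.

d_min ≈ 0.29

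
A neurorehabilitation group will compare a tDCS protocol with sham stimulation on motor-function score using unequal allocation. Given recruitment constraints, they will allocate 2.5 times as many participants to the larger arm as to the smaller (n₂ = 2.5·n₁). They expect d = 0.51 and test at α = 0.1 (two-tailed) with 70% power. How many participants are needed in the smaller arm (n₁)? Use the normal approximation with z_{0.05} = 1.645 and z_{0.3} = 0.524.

With allocation ratio k = n₂/n₁ = 2.5, Var(x̄₁−x̄₂) = σ²(1/n₁ + 1/(k·n₁)) = σ²·(k+1)/(k·n₁).
So n₁ = (1 + 1/k)·((z_{α/2} + z_β)/d)² = 1.400 × (2.169/0.51)².
n₁ = 1.400 × 18.09 = 25.3.
Round up: n₁ = 26, giving n₂ = 2.5 × 26 = 65.

n₁ = 26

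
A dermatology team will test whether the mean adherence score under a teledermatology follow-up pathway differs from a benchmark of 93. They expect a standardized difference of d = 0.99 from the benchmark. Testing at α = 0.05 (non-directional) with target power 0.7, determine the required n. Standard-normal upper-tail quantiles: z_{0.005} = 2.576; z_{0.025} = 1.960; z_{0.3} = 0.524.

n = 7

For a one-sample test: n = ((z_{α/2} + z_β) / d)².
z_{α/2} + z_β = 1.960 + 0.524 = 2.484.
n = (2.484 / 0.99)² = 2.509² = 6.30.
Round up.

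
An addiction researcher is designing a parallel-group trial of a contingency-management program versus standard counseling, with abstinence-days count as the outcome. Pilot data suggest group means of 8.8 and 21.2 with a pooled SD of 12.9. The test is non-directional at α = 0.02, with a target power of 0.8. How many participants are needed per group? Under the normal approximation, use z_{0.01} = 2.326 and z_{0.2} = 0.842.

Cohen's d = |M₁ − M₂| / SD_pooled = |8.8 − 21.2| / 12.9 = 12.4 / 12.9 = 0.961.
For two independent groups with equal n: n = 2·((z_{α/2} + z_β) / d)².
z_{α/2} + z_β = 2.326 + 0.842 = 3.168.
n = 2 × (3.168 / 0.961)² = 2 × 3.297² = 2 × 10.87 = 21.7.
Round up to the next whole participant.

n = 22 per group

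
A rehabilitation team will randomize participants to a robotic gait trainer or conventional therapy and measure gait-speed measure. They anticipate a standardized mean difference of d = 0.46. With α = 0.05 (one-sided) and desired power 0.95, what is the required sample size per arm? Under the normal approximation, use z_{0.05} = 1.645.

n = 103 per group

For two independent groups with equal n: n = 2·((z_{α} + z_β) / d)².
z_{α} + z_β = 1.645 + 1.645 = 3.290.
n = 2 × (3.290 / 0.46)² = 2 × 7.152² = 2 × 51.15 = 102.3.
Round up to the next whole participant.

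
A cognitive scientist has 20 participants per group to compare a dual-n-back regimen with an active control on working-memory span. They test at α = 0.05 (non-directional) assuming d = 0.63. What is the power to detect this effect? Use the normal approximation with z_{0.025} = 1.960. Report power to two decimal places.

For two equal groups, power = Φ(d·√(n/2) − z_{α/2}).
d·√(n/2) = 0.63 × √(20/2) = 0.63 × 3.162 = 1.992.
z_β = 1.992 − 1.960 = 0.032.
Power = Φ(0.032) = 0.513.

power ≈ 0.51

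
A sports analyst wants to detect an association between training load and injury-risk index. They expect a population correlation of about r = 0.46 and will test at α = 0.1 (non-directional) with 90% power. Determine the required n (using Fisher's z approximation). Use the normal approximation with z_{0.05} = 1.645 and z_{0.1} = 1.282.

Fisher's z: C = ½·ln((1+r)/(1−r)) = ½·ln(2.7037) = 0.4973.
n = ((z_{α/2} + z_β)/C)² + 3.
(1.645 + 1.282) / 0.4973 = 2.927 / 0.4973 = 5.886.
n = 5.886² + 3 = 34.64 + 3 = 37.6.
Round up.

n = 38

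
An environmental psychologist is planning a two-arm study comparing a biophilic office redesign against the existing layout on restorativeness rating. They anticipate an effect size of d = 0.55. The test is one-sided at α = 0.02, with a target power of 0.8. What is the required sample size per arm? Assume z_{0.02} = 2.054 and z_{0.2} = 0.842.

For two independent groups with equal n: n = 2·((z_{α} + z_β) / d)².
z_{α} + z_β = 2.054 + 0.842 = 2.896.
n = 2 × (2.896 / 0.55)² = 2 × 5.265² = 2 × 27.73 = 55.5.
Round up to the next whole participant.

n = 56 per group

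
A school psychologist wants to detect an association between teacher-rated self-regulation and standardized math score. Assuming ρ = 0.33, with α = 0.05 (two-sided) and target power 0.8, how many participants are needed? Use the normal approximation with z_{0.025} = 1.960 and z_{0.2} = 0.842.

Fisher's z: C = ½·ln((1+r)/(1−r)) = ½·ln(1.9851) = 0.3428.
n = ((z_{α/2} + z_β)/C)² + 3.
(1.960 + 0.842) / 0.3428 = 2.802 / 0.3428 = 8.174.
n = 8.174² + 3 = 66.81 + 3 = 69.8.
Round up.

n = 70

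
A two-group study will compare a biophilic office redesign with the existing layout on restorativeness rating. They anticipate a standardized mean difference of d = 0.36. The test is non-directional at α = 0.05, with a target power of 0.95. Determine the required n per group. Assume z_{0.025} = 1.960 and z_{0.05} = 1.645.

n = 201 per group

For two independent groups with equal n: n = 2·((z_{α/2} + z_β) / d)².
z_{α/2} + z_β = 1.960 + 1.645 = 3.605.
n = 2 × (3.605 / 0.36)² = 2 × 10.014² = 2 × 100.28 = 200.6.
Round up to the next whole participant.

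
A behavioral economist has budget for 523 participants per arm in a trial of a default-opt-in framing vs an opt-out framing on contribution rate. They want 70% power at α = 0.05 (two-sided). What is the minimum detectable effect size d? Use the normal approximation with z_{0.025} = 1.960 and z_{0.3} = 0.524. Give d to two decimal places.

For two independent groups of n = 523 each: d_min = (z_{α/2} + z_β)·√(2/n).
z-sum = 1.960 + 0.524 = 2.484.
d_min = 2.484 × √(2/523) = 2.484 × 0.0618 = 0.154.

d_min ≈ 0.15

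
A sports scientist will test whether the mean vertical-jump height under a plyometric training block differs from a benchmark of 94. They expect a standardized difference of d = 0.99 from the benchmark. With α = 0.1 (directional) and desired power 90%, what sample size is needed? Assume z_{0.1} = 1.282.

For a one-sample test: n = ((z_{α} + z_β) / d)².
z_{α} + z_β = 1.282 + 1.282 = 2.564.
n = (2.564 / 0.99)² = 2.590² = 6.71.
Round up.

n = 7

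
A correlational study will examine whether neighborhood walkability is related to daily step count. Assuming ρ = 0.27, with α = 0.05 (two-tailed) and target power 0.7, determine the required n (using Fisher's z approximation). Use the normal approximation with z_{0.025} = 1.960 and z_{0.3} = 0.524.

Fisher's z: C = ½·ln((1+r)/(1−r)) = ½·ln(1.7397) = 0.2769.
n = ((z_{α/2} + z_β)/C)² + 3.
(1.960 + 0.524) / 0.2769 = 2.484 / 0.2769 = 8.971.
n = 8.971² + 3 = 80.47 + 3 = 83.5.
Round up.

n = 84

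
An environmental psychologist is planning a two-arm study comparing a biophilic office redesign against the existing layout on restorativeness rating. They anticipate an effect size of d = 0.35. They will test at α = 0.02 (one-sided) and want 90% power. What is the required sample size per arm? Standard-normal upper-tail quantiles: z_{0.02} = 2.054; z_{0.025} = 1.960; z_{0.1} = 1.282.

For two independent groups with equal n: n = 2·((z_{α} + z_β) / d)².
z_{α} + z_β = 2.054 + 1.282 = 3.336.
n = 2 × (3.336 / 0.35)² = 2 × 9.531² = 2 × 90.85 = 181.7.
Round up to the next whole participant.

n = 182 per group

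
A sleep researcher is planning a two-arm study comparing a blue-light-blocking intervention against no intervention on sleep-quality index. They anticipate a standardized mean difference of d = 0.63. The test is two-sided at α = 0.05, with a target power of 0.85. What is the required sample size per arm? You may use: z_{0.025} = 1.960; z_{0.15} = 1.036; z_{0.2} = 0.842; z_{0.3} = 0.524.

For two independent groups with equal n: n = 2·((z_{α/2} + z_β) / d)².
z_{α/2} + z_β = 1.960 + 1.036 = 2.996.
n = 2 × (2.996 / 0.63)² = 2 × 4.756² = 2 × 22.62 = 45.2.
Round up to the next whole participant.

n = 46 per group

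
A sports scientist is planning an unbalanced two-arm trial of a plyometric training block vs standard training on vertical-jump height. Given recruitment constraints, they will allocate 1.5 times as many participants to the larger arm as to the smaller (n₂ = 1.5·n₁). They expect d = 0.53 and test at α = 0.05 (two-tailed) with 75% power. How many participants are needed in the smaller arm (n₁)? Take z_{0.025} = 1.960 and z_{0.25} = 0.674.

With allocation ratio k = n₂/n₁ = 1.5, Var(x̄₁−x̄₂) = σ²(1/n₁ + 1/(k·n₁)) = σ²·(k+1)/(k·n₁).
So n₁ = (1 + 1/k)·((z_{α/2} + z_β)/d)² = 1.667 × (2.634/0.53)².
n₁ = 1.667 × 24.70 = 41.2.
Round up: n₁ = 42, giving n₂ = 1.5 × 42 = 63.

n₁ = 42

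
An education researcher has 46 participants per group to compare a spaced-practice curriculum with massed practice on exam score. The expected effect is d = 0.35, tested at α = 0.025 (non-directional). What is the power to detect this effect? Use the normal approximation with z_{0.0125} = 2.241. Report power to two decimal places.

power ≈ 0.29

For two equal groups, power = Φ(d·√(n/2) − z_{α/2}).
d·√(n/2) = 0.35 × √(46/2) = 0.35 × 4.796 = 1.679.
z_β = 1.679 − 2.241 = -0.562.
Power = Φ(-0.562) = 0.287.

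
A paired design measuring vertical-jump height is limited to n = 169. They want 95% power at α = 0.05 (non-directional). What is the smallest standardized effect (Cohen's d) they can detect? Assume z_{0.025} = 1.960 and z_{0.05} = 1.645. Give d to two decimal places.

d_min ≈ 0.28

For a single sample (or paired design) of n = 169: d_min = (z_{α/2} + z_β)/√n.
z-sum = 1.960 + 1.645 = 3.605.
d_min = 3.605 / √169 = 3.605 / 13.000 = 0.277.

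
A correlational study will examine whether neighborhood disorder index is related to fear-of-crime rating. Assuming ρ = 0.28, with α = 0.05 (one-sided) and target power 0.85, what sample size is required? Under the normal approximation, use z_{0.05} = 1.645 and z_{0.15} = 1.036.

n = 90

Fisher's z: C = ½·ln((1+r)/(1−r)) = ½·ln(1.7778) = 0.2877.
n = ((z_{α} + z_β)/C)² + 3.
(1.645 + 1.036) / 0.2877 = 2.681 / 0.2877 = 9.319.
n = 9.319² + 3 = 86.84 + 3 = 89.8.
Round up.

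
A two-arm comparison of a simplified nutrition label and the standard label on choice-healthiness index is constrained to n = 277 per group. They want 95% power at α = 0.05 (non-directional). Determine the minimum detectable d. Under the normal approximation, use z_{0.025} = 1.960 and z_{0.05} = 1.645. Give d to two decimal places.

For two independent groups of n = 277 each: d_min = (z_{α/2} + z_β)·√(2/n).
z-sum = 1.960 + 1.645 = 3.605.
d_min = 3.605 × √(2/277) = 3.605 × 0.0850 = 0.306.

d_min ≈ 0.31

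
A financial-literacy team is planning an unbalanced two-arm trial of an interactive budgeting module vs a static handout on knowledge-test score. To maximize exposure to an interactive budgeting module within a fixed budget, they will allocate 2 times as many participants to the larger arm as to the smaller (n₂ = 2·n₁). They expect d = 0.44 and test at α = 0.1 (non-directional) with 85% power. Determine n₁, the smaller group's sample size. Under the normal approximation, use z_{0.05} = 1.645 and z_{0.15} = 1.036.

n₁ = 56

With allocation ratio k = n₂/n₁ = 2, Var(x̄₁−x̄₂) = σ²(1/n₁ + 1/(k·n₁)) = σ²·(k+1)/(k·n₁).
So n₁ = (1 + 1/k)·((z_{α/2} + z_β)/d)² = 1.500 × (2.681/0.44)².
n₁ = 1.500 × 37.13 = 55.7.
Round up: n₁ = 56, giving n₂ = 2 × 56 = 112.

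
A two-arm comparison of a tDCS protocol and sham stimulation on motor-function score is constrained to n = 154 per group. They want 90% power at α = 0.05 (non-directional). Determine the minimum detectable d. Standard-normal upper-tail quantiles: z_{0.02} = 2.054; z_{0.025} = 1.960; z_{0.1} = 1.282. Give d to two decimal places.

d_min ≈ 0.37

For two independent groups of n = 154 each: d_min = (z_{α/2} + z_β)·√(2/n).
z-sum = 1.960 + 1.282 = 3.242.
d_min = 3.242 × √(2/154) = 3.242 × 0.1140 = 0.369.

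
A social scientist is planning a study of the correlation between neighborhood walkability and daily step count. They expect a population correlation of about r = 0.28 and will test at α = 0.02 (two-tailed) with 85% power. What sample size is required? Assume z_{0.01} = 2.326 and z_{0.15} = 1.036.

n = 140

Fisher's z: C = ½·ln((1+r)/(1−r)) = ½·ln(1.7778) = 0.2877.
n = ((z_{α/2} + z_β)/C)² + 3.
(2.326 + 1.036) / 0.2877 = 3.362 / 0.2877 = 11.686.
n = 11.686² + 3 = 136.56 + 3 = 139.6.
Round up.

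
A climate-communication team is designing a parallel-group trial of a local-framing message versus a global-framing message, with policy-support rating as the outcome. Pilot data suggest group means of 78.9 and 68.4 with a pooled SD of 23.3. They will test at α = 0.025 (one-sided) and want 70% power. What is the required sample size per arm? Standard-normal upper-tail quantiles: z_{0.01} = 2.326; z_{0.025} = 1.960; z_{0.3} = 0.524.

Cohen's d = |M₁ − M₂| / SD_pooled = |78.9 − 68.4| / 23.3 = 10.5 / 23.3 = 0.451.
For two independent groups with equal n: n = 2·((z_{α} + z_β) / d)².
z_{α} + z_β = 1.960 + 0.524 = 2.484.
n = 2 × (2.484 / 0.451)² = 2 × 5.508² = 2 × 30.34 = 60.7.
Round up to the next whole participant.

n = 61 per group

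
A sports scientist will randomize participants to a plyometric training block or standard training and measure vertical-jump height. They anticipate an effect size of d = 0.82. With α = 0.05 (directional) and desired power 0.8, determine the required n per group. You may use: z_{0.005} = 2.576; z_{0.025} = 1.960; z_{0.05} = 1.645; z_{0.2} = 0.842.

For two independent groups with equal n: n = 2·((z_{α} + z_β) / d)².
z_{α} + z_β = 1.645 + 0.842 = 2.487.
n = 2 × (2.487 / 0.82)² = 2 × 3.033² = 2 × 9.20 = 18.4.
Round up to the next whole participant.

n = 19 per group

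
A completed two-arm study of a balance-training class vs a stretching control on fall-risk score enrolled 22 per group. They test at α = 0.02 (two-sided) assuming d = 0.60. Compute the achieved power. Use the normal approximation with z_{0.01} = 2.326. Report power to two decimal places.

For two equal groups, power = Φ(d·√(n/2) − z_{α/2}).
d·√(n/2) = 0.60 × √(22/2) = 0.60 × 3.317 = 1.990.
z_β = 1.990 − 2.326 = -0.336.
Power = Φ(-0.336) = 0.368.

power ≈ 0.37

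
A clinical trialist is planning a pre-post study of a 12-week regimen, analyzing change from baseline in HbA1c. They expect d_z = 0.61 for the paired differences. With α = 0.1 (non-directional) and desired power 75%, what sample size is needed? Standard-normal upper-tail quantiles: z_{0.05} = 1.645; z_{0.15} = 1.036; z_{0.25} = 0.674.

n = 15 pairs

For a paired (one-sample on differences) test: n = ((z_{α/2} + z_β) / d)².
z_{α/2} + z_β = 1.645 + 0.674 = 2.319.
n = (2.319 / 0.61)² = 3.802² = 14.45.
Round up.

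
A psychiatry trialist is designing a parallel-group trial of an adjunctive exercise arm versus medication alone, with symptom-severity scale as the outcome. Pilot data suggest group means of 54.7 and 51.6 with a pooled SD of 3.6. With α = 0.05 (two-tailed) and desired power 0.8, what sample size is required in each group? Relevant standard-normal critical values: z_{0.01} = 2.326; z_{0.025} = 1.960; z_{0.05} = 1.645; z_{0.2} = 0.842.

Cohen's d = |M₁ − M₂| / SD_pooled = |54.7 − 51.6| / 3.6 = 3.1 / 3.6 = 0.861.
For two independent groups with equal n: n = 2·((z_{α/2} + z_β) / d)².
z_{α/2} + z_β = 1.960 + 0.842 = 2.802.
n = 2 × (2.802 / 0.861)² = 2 × 3.254² = 2 × 10.59 = 21.2.
Round up to the next whole participant.

n = 22 per group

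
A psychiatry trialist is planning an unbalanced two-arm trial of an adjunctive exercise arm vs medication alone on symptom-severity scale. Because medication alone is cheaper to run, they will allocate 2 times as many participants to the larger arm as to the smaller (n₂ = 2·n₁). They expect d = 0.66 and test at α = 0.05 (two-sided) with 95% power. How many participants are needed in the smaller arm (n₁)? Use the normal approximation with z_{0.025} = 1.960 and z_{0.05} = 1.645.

With allocation ratio k = n₂/n₁ = 2, Var(x̄₁−x̄₂) = σ²(1/n₁ + 1/(k·n₁)) = σ²·(k+1)/(k·n₁).
So n₁ = (1 + 1/k)·((z_{α/2} + z_β)/d)² = 1.500 × (3.605/0.66)².
n₁ = 1.500 × 29.83 = 44.8.
Round up: n₁ = 45, giving n₂ = 2 × 45 = 90.

n₁ = 45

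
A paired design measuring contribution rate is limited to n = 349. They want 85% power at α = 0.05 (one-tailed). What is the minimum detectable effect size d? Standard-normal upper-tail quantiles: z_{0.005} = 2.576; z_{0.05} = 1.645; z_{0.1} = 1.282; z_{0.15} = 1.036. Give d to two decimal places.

d_min ≈ 0.14

For a single sample (or paired design) of n = 349: d_min = (z_{α} + z_β)/√n.
z-sum = 1.645 + 1.036 = 2.681.
d_min = 2.681 / √349 = 2.681 / 18.682 = 0.144.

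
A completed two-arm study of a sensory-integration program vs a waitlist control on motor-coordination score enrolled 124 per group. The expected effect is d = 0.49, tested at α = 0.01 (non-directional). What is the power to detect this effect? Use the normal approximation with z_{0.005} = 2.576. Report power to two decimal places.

power ≈ 0.90

For two equal groups, power = Φ(d·√(n/2) − z_{α/2}).
d·√(n/2) = 0.49 × √(124/2) = 0.49 × 7.874 = 3.858.
z_β = 3.858 − 2.576 = 1.282.
Power = Φ(1.282) = 0.900.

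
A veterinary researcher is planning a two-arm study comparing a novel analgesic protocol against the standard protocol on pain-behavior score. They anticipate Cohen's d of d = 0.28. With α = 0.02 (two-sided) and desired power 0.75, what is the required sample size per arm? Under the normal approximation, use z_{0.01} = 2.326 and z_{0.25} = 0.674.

For two independent groups with equal n: n = 2·((z_{α/2} + z_β) / d)².
z_{α/2} + z_β = 2.326 + 0.674 = 3.000.
n = 2 × (3.000 / 0.28)² = 2 × 10.714² = 2 × 114.80 = 229.6.
Round up to the next whole participant.

n = 230 per group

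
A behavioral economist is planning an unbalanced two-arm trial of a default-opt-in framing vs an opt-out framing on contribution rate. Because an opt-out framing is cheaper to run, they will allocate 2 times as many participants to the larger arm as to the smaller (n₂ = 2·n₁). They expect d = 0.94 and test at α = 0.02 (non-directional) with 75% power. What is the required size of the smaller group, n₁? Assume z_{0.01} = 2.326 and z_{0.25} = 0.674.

n₁ = 16

With allocation ratio k = n₂/n₁ = 2, Var(x̄₁−x̄₂) = σ²(1/n₁ + 1/(k·n₁)) = σ²·(k+1)/(k·n₁).
So n₁ = (1 + 1/k)·((z_{α/2} + z_β)/d)² = 1.500 × (3.000/0.94)².
n₁ = 1.500 × 10.19 = 15.3.
Round up: n₁ = 16, giving n₂ = 2 × 16 = 32.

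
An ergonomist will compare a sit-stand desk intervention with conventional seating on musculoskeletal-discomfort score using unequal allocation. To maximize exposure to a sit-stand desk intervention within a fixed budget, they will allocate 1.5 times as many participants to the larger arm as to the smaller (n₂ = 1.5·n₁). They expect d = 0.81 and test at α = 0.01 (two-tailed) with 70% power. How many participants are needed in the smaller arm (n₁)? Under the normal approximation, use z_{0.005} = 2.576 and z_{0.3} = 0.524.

With allocation ratio k = n₂/n₁ = 1.5, Var(x̄₁−x̄₂) = σ²(1/n₁ + 1/(k·n₁)) = σ²·(k+1)/(k·n₁).
So n₁ = (1 + 1/k)·((z_{α/2} + z_β)/d)² = 1.667 × (3.100/0.81)².
n₁ = 1.667 × 14.65 = 24.4.
Round up: n₁ = 25, giving n₂ = ⌈1.5 × 25⌉ = ⌈37.5⌉ = 38.

n₁ = 25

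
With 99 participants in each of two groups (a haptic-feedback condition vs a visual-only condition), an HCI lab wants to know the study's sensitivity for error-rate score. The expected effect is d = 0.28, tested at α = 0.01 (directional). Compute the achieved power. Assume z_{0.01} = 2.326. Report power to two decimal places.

For two equal groups, power = Φ(d·√(n/2) − z_{α}).
d·√(n/2) = 0.28 × √(99/2) = 0.28 × 7.036 = 1.970.
z_β = 1.970 − 2.326 = -0.356.
Power = Φ(-0.356) = 0.361.

power ≈ 0.36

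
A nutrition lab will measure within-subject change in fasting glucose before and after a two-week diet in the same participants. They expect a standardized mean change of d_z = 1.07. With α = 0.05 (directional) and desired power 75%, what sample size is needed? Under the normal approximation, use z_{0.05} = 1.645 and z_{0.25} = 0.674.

For a paired (one-sample on differences) test: n = ((z_{α} + z_β) / d)².
z_{α} + z_β = 1.645 + 0.674 = 2.319.
n = (2.319 / 1.07)² = 2.167² = 4.70.
Round up.

n = 5 pairs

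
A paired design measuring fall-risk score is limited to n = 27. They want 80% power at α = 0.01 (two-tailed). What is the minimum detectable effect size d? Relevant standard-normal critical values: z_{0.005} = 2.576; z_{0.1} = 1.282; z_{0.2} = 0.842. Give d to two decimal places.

For a single sample (or paired design) of n = 27: d_min = (z_{α/2} + z_β)/√n.
z-sum = 2.576 + 0.842 = 3.418.
d_min = 3.418 / √27 = 3.418 / 5.196 = 0.658.

d_min ≈ 0.66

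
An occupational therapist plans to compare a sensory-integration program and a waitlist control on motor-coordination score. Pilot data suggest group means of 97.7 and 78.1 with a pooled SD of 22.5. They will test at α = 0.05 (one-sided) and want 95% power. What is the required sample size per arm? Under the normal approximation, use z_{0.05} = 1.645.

n = 29 per group

Cohen's d = |M₁ − M₂| / SD_pooled = |97.7 − 78.1| / 22.5 = 19.6 / 22.5 = 0.871.
For two independent groups with equal n: n = 2·((z_{α} + z_β) / d)².
z_{α} + z_β = 1.645 + 1.645 = 3.290.
n = 2 × (3.290 / 0.871)² = 2 × 3.777² = 2 × 14.27 = 28.5.
Round up to the next whole participant.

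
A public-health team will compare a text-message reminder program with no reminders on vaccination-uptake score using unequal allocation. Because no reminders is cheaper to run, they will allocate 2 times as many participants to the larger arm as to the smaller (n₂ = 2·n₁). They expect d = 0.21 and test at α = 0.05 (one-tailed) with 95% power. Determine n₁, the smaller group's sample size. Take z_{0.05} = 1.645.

n₁ = 369

With allocation ratio k = n₂/n₁ = 2, Var(x̄₁−x̄₂) = σ²(1/n₁ + 1/(k·n₁)) = σ²·(k+1)/(k·n₁).
So n₁ = (1 + 1/k)·((z_{α} + z_β)/d)² = 1.500 × (3.290/0.21)².
n₁ = 1.500 × 245.44 = 368.2.
Round up: n₁ = 369, giving n₂ = 2 × 369 = 738.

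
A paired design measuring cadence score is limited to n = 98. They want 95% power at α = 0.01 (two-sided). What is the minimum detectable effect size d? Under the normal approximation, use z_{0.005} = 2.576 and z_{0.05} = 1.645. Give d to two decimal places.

d_min ≈ 0.43

For a single sample (or paired design) of n = 98: d_min = (z_{α/2} + z_β)/√n.
z-sum = 2.576 + 1.645 = 4.221.
d_min = 4.221 / √98 = 4.221 / 9.899 = 0.426.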